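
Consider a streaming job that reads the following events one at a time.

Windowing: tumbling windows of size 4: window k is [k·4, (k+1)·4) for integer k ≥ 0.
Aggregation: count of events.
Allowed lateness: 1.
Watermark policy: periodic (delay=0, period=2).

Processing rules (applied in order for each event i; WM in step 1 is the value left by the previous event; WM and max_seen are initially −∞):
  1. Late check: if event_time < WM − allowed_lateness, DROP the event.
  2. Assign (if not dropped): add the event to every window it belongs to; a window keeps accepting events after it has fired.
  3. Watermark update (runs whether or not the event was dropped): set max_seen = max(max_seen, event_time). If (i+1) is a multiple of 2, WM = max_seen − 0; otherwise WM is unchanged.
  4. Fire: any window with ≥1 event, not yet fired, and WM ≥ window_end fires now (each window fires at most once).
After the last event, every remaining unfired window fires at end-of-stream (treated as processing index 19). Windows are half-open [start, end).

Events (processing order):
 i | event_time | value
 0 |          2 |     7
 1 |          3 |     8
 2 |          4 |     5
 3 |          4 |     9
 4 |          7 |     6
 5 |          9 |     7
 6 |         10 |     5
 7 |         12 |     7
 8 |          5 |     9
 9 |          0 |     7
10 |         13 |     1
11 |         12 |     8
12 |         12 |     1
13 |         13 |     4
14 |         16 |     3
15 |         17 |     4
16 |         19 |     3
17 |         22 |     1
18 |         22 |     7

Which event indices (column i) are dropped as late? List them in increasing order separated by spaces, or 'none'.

i=0 t=2 v=7: → [0,4); WM=−∞
i=1 t=3 v=8: → [0,4); WM=3
i=2 t=4 v=5: → [4,8); WM=3
i=3 t=4 v=9: → [4,8); WM=4; [0,4) fires=2
i=4 t=7 v=6: → [4,8); WM=4
i=5 t=9 v=7: → [8,12); WM=9; [4,8) fires=3
i=6 t=10 v=5: → [8,12); WM=9
i=7 t=12 v=7: → [12,16); WM=12; [8,12) fires=2
i=8 t=5 v=9: DROP (t<12-1); WM=12
i=9 t=0 v=7: DROP (t<12-1); WM=12
i=10 t=13 v=1: → [12,16); WM=12
i=11 t=12 v=8: → [12,16); WM=13
i=12 t=12 v=1: → [12,16); WM=13
i=13 t=13 v=4: → [12,16); WM=13
i=14 t=16 v=3: → [16,20); WM=13
i=15 t=17 v=4: → [16,20); WM=17; [12,16) fires=5
i=16 t=19 v=3: → [16,20); WM=17
i=17 t=22 v=1: → [20,24); WM=22; [16,20) fires=3
i=18 t=22 v=7: → [20,24); WM=22

8 9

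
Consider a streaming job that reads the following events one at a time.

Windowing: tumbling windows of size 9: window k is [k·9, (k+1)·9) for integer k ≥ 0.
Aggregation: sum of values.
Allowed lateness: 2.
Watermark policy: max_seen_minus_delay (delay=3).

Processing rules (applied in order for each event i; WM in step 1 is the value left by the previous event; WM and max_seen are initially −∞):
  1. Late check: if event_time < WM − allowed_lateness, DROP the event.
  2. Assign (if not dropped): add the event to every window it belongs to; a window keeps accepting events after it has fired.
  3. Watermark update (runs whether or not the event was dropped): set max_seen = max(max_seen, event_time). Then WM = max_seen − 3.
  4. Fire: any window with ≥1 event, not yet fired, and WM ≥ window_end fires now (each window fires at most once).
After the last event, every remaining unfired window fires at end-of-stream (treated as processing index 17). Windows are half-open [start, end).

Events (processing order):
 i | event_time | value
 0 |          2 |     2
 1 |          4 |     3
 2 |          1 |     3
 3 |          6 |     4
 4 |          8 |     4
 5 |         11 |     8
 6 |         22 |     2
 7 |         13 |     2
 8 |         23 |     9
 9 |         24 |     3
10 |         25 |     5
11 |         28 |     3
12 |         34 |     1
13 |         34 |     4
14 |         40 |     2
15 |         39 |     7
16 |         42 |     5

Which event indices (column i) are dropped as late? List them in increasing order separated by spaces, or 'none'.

i=0 t=2 v=2: → [0,9); WM=-1
i=1 t=4 v=3: → [0,9); WM=1
i=2 t=1 v=3: → [0,9); WM=1
i=3 t=6 v=4: → [0,9); WM=3
i=4 t=8 v=4: → [0,9); WM=5
i=5 t=11 v=8: → [9,18); WM=8
i=6 t=22 v=2: → [18,27); WM=19; [0,9) fires=16 [9,18) fires=8
i=7 t=13 v=2: DROP (t<19-2); WM=19
i=8 t=23 v=9: → [18,27); WM=20
i=9 t=24 v=3: → [18,27); WM=21
i=10 t=25 v=5: → [18,27); WM=22
i=11 t=28 v=3: → [27,36); WM=25
i=12 t=34 v=1: → [27,36); WM=31; [18,27) fires=19
i=13 t=34 v=4: → [27,36); WM=31
i=14 t=40 v=2: → [36,45); WM=37; [27,36) fires=8
i=15 t=39 v=7: → [36,45); WM=37
i=16 t=42 v=5: → [36,45); WM=39

7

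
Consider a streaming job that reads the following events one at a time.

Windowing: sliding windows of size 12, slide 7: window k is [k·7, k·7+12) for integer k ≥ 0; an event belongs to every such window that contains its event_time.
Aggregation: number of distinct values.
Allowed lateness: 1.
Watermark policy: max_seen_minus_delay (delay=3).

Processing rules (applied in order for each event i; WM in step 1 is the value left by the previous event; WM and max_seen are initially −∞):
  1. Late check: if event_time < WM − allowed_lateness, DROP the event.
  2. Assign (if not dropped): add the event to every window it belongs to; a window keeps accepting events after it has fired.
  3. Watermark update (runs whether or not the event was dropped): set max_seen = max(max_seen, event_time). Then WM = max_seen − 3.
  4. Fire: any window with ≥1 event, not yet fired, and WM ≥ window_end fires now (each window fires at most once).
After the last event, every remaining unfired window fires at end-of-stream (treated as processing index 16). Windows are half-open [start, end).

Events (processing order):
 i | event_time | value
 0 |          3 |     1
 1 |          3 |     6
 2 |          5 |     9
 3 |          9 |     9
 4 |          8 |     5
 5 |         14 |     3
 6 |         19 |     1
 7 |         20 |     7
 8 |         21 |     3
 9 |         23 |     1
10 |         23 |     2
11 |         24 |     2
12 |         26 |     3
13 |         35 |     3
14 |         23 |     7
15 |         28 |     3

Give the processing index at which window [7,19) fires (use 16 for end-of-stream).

9

i=0 t=3 v=1: → [0,12); WM=0
i=1 t=3 v=6: → [0,12); WM=0
i=2 t=5 v=9: → [0,12); WM=2
i=3 t=9 v=9: → [7,19),[0,12); WM=6
i=4 t=8 v=5: → [7,19),[0,12); WM=6
i=5 t=14 v=3: → [14,26),[7,19); WM=11
i=6 t=19 v=1: → [14,26); WM=16; [0,12) fires=4
i=7 t=20 v=7: → [14,26); WM=17
i=8 t=21 v=3: → [21,33),[14,26); WM=18
i=9 t=23 v=1: → [21,33),[14,26); WM=20; [7,19) fires=3
i=10 t=23 v=2: → [21,33),[14,26); WM=20
i=11 t=24 v=2: → [21,33),[14,26); WM=21
i=12 t=26 v=3: → [21,33); WM=23
i=13 t=35 v=3: → [35,47),[28,40); WM=32; [14,26) fires=4
i=14 t=23 v=7: DROP (t<32-1); WM=32
i=15 t=28 v=3: DROP (t<32-1); WM=32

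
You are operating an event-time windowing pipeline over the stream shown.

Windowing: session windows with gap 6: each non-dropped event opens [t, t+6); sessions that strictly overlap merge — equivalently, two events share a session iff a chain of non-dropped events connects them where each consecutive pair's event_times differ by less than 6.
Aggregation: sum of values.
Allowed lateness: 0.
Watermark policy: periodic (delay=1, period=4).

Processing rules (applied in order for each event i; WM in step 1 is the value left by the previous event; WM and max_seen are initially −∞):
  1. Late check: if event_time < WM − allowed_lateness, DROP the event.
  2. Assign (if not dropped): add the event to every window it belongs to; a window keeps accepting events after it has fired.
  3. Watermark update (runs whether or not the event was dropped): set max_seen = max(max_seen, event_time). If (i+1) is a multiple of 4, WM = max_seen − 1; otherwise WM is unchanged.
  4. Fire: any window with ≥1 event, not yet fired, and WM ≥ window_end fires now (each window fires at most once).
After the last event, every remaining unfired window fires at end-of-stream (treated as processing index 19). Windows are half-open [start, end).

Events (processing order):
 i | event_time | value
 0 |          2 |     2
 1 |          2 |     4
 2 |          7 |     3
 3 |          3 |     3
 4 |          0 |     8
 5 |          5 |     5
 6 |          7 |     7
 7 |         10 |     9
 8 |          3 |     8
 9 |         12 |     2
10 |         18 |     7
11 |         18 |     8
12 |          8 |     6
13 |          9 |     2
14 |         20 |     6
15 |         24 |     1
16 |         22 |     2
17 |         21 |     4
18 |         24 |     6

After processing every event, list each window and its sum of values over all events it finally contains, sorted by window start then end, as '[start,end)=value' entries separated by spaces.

i=0 t=2 v=2: → [2,8); WM=−∞
i=1 t=2 v=4: → [2,8); WM=−∞
i=2 t=7 v=3: → [2,13); WM=−∞
i=3 t=3 v=3: → [2,13); WM=6
i=4 t=0 v=8: DROP (t<6-0); WM=6
i=5 t=5 v=5: DROP (t<6-0); WM=6
i=6 t=7 v=7: → [2,13); WM=6
i=7 t=10 v=9: → [2,16); WM=9
i=8 t=3 v=8: DROP (t<9-0); WM=9
i=9 t=12 v=2: → [2,18); WM=9
i=10 t=18 v=7: → [18,24); WM=9
i=11 t=18 v=8: → [18,24); WM=17
i=12 t=8 v=6: DROP (t<17-0); WM=17
i=13 t=9 v=2: DROP (t<17-0); WM=17
i=14 t=20 v=6: → [18,26); WM=17
i=15 t=24 v=1: → [18,30); WM=23
i=16 t=22 v=2: DROP (t<23-0); WM=23
i=17 t=21 v=4: DROP (t<23-0); WM=23
i=18 t=24 v=6: → [18,30); WM=23

[2,18)=30 [18,30)=28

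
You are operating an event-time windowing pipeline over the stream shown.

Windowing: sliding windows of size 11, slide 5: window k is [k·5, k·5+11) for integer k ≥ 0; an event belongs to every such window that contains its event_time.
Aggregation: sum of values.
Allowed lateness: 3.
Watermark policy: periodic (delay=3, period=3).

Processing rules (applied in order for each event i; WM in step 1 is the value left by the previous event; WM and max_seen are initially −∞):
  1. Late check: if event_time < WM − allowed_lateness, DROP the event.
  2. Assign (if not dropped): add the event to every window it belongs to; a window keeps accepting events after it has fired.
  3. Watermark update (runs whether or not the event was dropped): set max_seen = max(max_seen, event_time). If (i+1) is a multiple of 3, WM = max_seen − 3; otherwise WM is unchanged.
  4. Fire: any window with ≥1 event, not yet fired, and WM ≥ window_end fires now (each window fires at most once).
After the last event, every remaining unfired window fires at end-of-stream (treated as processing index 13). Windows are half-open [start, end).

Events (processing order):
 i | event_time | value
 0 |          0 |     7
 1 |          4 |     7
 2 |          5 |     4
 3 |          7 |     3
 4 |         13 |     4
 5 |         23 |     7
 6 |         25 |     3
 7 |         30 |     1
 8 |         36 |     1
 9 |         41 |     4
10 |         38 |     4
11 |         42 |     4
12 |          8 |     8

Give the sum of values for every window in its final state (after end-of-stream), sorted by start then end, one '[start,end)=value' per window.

i=0 t=0 v=7: → [0,11); WM=−∞
i=1 t=4 v=7: → [0,11); WM=−∞
i=2 t=5 v=4: → [5,16),[0,11); WM=2
i=3 t=7 v=3: → [5,16),[0,11); WM=2
i=4 t=13 v=4: → [10,21),[5,16); WM=2
i=5 t=23 v=7: → [20,31),[15,26); WM=20; [0,11) fires=21 [5,16) fires=11
i=6 t=25 v=3: → [25,36),[20,31),[15,26); WM=20
i=7 t=30 v=1: → [30,41),[25,36),[20,31); WM=20
i=8 t=36 v=1: → [35,46),[30,41); WM=33; [10,21) fires=4 [15,26) fires=10 [20,31) fires=11
i=9 t=41 v=4: → [40,51),[35,46); WM=33
i=10 t=38 v=4: → [35,46),[30,41); WM=33
i=11 t=42 v=4: → [40,51),[35,46); WM=39; [25,36) fires=4
i=12 t=8 v=8: DROP (t<39-3); WM=39

[0,11)=21 [5,16)=11 [10,21)=4 [15,26)=10 [20,31)=11 [25,36)=4 [30,41)=6 [35,46)=13 [40,51)=8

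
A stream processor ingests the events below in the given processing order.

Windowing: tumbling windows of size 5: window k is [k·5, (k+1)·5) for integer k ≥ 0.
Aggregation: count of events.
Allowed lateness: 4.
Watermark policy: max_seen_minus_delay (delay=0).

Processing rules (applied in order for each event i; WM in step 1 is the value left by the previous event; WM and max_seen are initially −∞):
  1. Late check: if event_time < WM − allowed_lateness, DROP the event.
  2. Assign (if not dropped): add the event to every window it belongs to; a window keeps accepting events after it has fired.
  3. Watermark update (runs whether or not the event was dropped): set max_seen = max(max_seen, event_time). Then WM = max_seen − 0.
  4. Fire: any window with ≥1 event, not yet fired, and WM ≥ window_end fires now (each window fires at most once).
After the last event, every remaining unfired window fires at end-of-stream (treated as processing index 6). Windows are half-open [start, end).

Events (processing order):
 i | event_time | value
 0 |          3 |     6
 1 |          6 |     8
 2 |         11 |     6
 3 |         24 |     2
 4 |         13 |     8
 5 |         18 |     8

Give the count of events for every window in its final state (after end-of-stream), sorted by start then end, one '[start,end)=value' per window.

i=0 t=3 v=6: → [0,5); WM=3
i=1 t=6 v=8: → [5,10); WM=6; [0,5) fires=1
i=2 t=11 v=6: → [10,15); WM=11; [5,10) fires=1
i=3 t=24 v=2: → [20,25); WM=24; [10,15) fires=1
i=4 t=13 v=8: DROP (t<24-4); WM=24
i=5 t=18 v=8: DROP (t<24-4); WM=24

[0,5)=1 [5,10)=1 [10,15)=1 [20,25)=1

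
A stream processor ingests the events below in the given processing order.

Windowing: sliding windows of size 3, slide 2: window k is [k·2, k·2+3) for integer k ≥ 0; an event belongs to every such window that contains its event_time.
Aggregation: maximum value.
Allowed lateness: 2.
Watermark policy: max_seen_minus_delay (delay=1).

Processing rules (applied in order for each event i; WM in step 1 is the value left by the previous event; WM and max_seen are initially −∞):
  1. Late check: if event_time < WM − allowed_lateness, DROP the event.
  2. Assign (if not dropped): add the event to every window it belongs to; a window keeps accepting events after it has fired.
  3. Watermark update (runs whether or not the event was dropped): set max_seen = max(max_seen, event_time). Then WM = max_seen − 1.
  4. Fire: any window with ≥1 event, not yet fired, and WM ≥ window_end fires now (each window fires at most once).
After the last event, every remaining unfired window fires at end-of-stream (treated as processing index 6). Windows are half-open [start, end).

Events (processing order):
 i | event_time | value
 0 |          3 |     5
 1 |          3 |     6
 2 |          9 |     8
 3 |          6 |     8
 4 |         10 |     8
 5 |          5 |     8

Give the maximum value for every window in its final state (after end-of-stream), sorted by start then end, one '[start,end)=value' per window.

i=0 t=3 v=5: → [2,5); WM=2
i=1 t=3 v=6: → [2,5); WM=2
i=2 t=9 v=8: → [8,11); WM=8; [2,5) fires=6
i=3 t=6 v=8: → [6,9),[4,7); WM=8; [4,7) fires=8
i=4 t=10 v=8: → [10,13),[8,11); WM=9; [6,9) fires=8
i=5 t=5 v=8: DROP (t<9-2); WM=9

[2,5)=6 [4,7)=8 [6,9)=8 [8,11)=8 [10,13)=8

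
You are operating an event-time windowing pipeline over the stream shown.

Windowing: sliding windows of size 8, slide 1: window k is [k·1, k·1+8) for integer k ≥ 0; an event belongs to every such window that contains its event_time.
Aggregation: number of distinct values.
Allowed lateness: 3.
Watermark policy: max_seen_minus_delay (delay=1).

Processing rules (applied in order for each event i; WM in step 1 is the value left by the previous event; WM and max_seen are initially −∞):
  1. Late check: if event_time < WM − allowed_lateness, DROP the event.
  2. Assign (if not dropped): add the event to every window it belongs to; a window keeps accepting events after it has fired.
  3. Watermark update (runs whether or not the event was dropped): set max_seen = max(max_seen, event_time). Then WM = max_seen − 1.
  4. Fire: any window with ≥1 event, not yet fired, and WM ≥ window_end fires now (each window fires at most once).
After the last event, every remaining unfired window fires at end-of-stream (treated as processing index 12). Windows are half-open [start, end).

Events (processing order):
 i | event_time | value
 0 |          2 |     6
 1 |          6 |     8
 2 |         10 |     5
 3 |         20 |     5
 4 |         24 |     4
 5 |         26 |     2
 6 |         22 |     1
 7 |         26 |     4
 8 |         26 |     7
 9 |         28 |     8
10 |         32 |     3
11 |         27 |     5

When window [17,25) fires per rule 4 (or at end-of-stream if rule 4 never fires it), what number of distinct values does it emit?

i=0 t=2 v=6: → [2,10),[1,9),[0,8); WM=1
i=1 t=6 v=8: → [6,14),[5,13),[4,12),[3,11),[2,10),[1,9),[0,8); WM=5
i=2 t=10 v=5: → [10,18),[9,17),[8,16),[7,15),[6,14),[5,13),[4,12),[3,11); WM=9; [0,8) fires=2 [1,9) fires=2
i=3 t=20 v=5: → [20,28),[19,27),[18,26),[17,25),[16,24),[15,23),[14,22),[13,21); WM=19; [2,10) fires=2 [3,11) fires=2 [4,12) fires=2 [5,13) fires=2 [6,14) fires=2 [7,15) fires=1 [8,16) fires=1 [9,17) fires=1 [10,18) fires=1
i=4 t=24 v=4: → [24,32),[23,31),[22,30),[21,29),[20,28),[19,27),[18,26),[17,25); WM=23; [13,21) fires=1 [14,22) fires=1 [15,23) fires=1
i=5 t=26 v=2: → [26,34),[25,33),[24,32),[23,31),[22,30),[21,29),[20,28),[19,27); WM=25; [16,24) fires=1 [17,25) fires=2
i=6 t=22 v=1: → [22,30),[21,29),[20,28),[19,27),[18,26),[17,25),[16,24),[15,23); WM=25
i=7 t=26 v=4: → [26,34),[25,33),[24,32),[23,31),[22,30),[21,29),[20,28),[19,27); WM=25
i=8 t=26 v=7: → [26,34),[25,33),[24,32),[23,31),[22,30),[21,29),[20,28),[19,27); WM=25
i=9 t=28 v=8: → [28,36),[27,35),[26,34),[25,33),[24,32),[23,31),[22,30),[21,29); WM=27; [18,26) fires=3 [19,27) fires=5
i=10 t=32 v=3: → [32,40),[31,39),[30,38),[29,37),[28,36),[27,35),[26,34),[25,33); WM=31; [20,28) fires=5 [21,29) fires=5 [22,30) fires=5 [23,31) fires=4
i=11 t=27 v=5: DROP (t<31-3); WM=31

2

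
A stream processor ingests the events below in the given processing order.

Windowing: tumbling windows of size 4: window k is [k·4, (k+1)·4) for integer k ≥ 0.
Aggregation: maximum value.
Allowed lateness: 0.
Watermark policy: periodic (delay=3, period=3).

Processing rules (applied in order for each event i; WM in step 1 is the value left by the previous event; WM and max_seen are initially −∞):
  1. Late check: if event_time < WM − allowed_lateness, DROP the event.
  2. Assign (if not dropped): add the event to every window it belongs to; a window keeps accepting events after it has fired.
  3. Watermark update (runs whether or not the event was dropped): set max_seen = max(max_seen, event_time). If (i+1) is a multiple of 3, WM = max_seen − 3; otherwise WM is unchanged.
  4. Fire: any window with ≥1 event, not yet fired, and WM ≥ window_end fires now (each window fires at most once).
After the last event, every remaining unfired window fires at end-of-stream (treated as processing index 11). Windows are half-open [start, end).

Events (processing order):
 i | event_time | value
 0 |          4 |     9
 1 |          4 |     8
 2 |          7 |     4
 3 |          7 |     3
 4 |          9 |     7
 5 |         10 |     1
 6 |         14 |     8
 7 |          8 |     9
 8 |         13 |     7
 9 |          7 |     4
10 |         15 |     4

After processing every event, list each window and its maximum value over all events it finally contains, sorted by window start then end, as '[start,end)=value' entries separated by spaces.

i=0 t=4 v=9: → [4,8); WM=−∞
i=1 t=4 v=8: → [4,8); WM=−∞
i=2 t=7 v=4: → [4,8); WM=4
i=3 t=7 v=3: → [4,8); WM=4
i=4 t=9 v=7: → [8,12); WM=4
i=5 t=10 v=1: → [8,12); WM=7
i=6 t=14 v=8: → [12,16); WM=7
i=7 t=8 v=9: → [8,12); WM=7
i=8 t=13 v=7: → [12,16); WM=11; [4,8) fires=9
i=9 t=7 v=4: DROP (t<11-0); WM=11
i=10 t=15 v=4: → [12,16); WM=11

[4,8)=9 [8,12)=9 [12,16)=8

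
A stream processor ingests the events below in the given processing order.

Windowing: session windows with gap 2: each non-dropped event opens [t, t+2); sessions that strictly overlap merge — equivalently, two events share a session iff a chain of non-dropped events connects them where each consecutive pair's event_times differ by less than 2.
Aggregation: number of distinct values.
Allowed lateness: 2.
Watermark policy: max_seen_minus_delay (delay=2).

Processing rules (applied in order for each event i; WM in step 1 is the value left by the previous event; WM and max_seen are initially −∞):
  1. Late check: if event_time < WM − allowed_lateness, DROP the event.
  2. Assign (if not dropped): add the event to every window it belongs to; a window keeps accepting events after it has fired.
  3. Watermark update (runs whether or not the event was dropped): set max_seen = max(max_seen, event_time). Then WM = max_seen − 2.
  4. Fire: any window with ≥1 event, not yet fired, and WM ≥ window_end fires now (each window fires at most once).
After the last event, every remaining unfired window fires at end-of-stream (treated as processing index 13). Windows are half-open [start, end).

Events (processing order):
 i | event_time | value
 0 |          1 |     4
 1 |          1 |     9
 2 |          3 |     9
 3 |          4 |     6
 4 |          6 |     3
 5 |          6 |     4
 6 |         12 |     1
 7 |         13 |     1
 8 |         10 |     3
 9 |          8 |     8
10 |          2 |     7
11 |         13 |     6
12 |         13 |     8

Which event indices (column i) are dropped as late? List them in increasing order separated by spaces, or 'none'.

9 10

i=0 t=1 v=4: → [1,3); WM=-1
i=1 t=1 v=9: → [1,3); WM=-1
i=2 t=3 v=9: → [3,5); WM=1
i=3 t=4 v=6: → [3,6); WM=2
i=4 t=6 v=3: → [6,8); WM=4
i=5 t=6 v=4: → [6,8); WM=4
i=6 t=12 v=1: → [12,14); WM=10
i=7 t=13 v=1: → [12,15); WM=11
i=8 t=10 v=3: → [10,12); WM=11
i=9 t=8 v=8: DROP (t<11-2); WM=11
i=10 t=2 v=7: DROP (t<11-2); WM=11
i=11 t=13 v=6: → [12,15); WM=11
i=12 t=13 v=8: → [12,15); WM=11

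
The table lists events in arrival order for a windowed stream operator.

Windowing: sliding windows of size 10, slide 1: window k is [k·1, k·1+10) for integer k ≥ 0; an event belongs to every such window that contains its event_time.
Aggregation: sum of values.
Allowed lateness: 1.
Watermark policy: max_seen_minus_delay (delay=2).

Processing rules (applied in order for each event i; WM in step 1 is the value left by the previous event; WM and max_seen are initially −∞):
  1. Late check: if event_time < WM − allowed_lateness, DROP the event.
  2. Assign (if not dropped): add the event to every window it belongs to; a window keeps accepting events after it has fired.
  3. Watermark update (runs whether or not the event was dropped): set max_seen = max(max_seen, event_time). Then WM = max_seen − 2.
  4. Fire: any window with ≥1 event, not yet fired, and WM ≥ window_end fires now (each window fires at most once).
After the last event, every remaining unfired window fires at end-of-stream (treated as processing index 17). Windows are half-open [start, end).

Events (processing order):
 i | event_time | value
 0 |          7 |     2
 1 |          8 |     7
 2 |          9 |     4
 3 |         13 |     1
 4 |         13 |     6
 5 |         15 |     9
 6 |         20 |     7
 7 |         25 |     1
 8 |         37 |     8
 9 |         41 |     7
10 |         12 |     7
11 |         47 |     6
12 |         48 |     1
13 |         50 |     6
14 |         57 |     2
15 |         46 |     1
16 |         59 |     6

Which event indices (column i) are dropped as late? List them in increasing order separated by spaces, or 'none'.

i=0 t=7 v=2: → [7,17),[6,16),[5,15),[4,14),[3,13),[2,12),[1,11),[0,10); WM=5
i=1 t=8 v=7: → [8,18),[7,17),[6,16),[5,15),[4,14),[3,13),[2,12),[1,11),[0,10); WM=6
i=2 t=9 v=4: → [9,19),[8,18),[7,17),[6,16),[5,15),[4,14),[3,13),[2,12),[1,11),[0,10); WM=7
i=3 t=13 v=1: → [13,23),[12,22),[11,21),[10,20),[9,19),[8,18),[7,17),[6,16),[5,15),[4,14); WM=11; [0,10) fires=13 [1,11) fires=13
i=4 t=13 v=6: → [13,23),[12,22),[11,21),[10,20),[9,19),[8,18),[7,17),[6,16),[5,15),[4,14); WM=11
i=5 t=15 v=9: → [15,25),[14,24),[13,23),[12,22),[11,21),[10,20),[9,19),[8,18),[7,17),[6,16); WM=13; [2,12) fires=13 [3,13) fires=13
i=6 t=20 v=7: → [20,30),[19,29),[18,28),[17,27),[16,26),[15,25),[14,24),[13,23),[12,22),[11,21); WM=18; [4,14) fires=20 [5,15) fires=20 [6,16) fires=29 [7,17) fires=29 [8,18) fires=27
i=7 t=25 v=1: → [25,35),[24,34),[23,33),[22,32),[21,31),[20,30),[19,29),[18,28),[17,27),[16,26); WM=23; [9,19) fires=20 [10,20) fires=16 [11,21) fires=23 [12,22) fires=23 [13,23) fires=23
i=8 t=37 v=8: → [37,47),[36,46),[35,45),[34,44),[33,43),[32,42),[31,41),[30,40),[29,39),[28,38); WM=35; [14,24) fires=16 [15,25) fires=16 [16,26) fires=8 [17,27) fires=8 [18,28) fires=8 [19,29) fires=8 [20,30) fires=8 [21,31) fires=1 [22,32) fires=1 [23,33) fires=1 [24,34) fires=1 [25,35) fires=1
i=9 t=41 v=7: → [41,51),[40,50),[39,49),[38,48),[37,47),[36,46),[35,45),[34,44),[33,43),[32,42); WM=39; [28,38) fires=8 [29,39) fires=8
i=10 t=12 v=7: DROP (t<39-1); WM=39
i=11 t=47 v=6: → [47,57),[46,56),[45,55),[44,54),[43,53),[42,52),[41,51),[40,50),[39,49),[38,48); WM=45; [30,40) fires=8 [31,41) fires=8 [32,42) fires=15 [33,43) fires=15 [34,44) fires=15 [35,45) fires=15
i=12 t=48 v=1: → [48,58),[47,57),[46,56),[45,55),[44,54),[43,53),[42,52),[41,51),[40,50),[39,49); WM=46; [36,46) fires=15
i=13 t=50 v=6: → [50,60),[49,59),[48,58),[47,57),[46,56),[45,55),[44,54),[43,53),[42,52),[41,51); WM=48; [37,47) fires=15 [38,48) fires=13
i=14 t=57 v=2: → [57,67),[56,66),[55,65),[54,64),[53,63),[52,62),[51,61),[50,60),[49,59),[48,58); WM=55; [39,49) fires=14 [40,50) fires=14 [41,51) fires=20 [42,52) fires=13 [43,53) fires=13 [44,54) fires=13 [45,55) fires=13
i=15 t=46 v=1: DROP (t<55-1); WM=55
i=16 t=59 v=6: → [59,69),[58,68),[57,67),[56,66),[55,65),[54,64),[53,63),[52,62),[51,61),[50,60); WM=57; [46,56) fires=13 [47,57) fires=13

10 15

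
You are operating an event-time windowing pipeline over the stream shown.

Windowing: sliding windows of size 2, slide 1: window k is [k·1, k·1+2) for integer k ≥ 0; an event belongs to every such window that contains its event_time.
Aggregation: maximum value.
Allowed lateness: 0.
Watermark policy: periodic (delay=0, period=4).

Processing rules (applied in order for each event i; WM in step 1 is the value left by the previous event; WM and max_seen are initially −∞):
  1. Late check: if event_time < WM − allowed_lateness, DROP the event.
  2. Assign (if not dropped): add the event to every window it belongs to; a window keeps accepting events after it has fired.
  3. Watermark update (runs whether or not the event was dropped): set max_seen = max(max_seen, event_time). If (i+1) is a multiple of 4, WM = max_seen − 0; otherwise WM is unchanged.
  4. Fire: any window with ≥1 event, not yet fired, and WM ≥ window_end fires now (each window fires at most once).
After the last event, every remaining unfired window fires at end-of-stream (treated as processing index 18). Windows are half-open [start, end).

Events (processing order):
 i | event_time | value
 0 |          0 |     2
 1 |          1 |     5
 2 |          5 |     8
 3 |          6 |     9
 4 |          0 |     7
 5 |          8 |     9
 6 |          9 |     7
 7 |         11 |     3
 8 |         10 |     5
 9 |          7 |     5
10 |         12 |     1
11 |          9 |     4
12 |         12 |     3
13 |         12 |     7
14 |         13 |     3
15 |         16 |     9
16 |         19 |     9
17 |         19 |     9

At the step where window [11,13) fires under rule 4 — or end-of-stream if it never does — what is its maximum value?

i=0 t=0 v=2: → [0,2); WM=−∞
i=1 t=1 v=5: → [1,3),[0,2); WM=−∞
i=2 t=5 v=8: → [5,7),[4,6); WM=−∞
i=3 t=6 v=9: → [6,8),[5,7); WM=6; [0,2) fires=5 [1,3) fires=5 [4,6) fires=8
i=4 t=0 v=7: DROP (t<6-0); WM=6
i=5 t=8 v=9: → [8,10),[7,9); WM=6
i=6 t=9 v=7: → [9,11),[8,10); WM=6
i=7 t=11 v=3: → [11,13),[10,12); WM=11; [5,7) fires=9 [6,8) fires=9 [7,9) fires=9 [8,10) fires=9 [9,11) fires=7
i=8 t=10 v=5: DROP (t<11-0); WM=11
i=9 t=7 v=5: DROP (t<11-0); WM=11
i=10 t=12 v=1: → [12,14),[11,13); WM=11
i=11 t=9 v=4: DROP (t<11-0); WM=12; [10,12) fires=3
i=12 t=12 v=3: → [12,14),[11,13); WM=12
i=13 t=12 v=7: → [12,14),[11,13); WM=12
i=14 t=13 v=3: → [13,15),[12,14); WM=12
i=15 t=16 v=9: → [16,18),[15,17); WM=16; [11,13) fires=7 [12,14) fires=7 [13,15) fires=3
i=16 t=19 v=9: → [19,21),[18,20); WM=16
i=17 t=19 v=9: → [19,21),[18,20); WM=16

7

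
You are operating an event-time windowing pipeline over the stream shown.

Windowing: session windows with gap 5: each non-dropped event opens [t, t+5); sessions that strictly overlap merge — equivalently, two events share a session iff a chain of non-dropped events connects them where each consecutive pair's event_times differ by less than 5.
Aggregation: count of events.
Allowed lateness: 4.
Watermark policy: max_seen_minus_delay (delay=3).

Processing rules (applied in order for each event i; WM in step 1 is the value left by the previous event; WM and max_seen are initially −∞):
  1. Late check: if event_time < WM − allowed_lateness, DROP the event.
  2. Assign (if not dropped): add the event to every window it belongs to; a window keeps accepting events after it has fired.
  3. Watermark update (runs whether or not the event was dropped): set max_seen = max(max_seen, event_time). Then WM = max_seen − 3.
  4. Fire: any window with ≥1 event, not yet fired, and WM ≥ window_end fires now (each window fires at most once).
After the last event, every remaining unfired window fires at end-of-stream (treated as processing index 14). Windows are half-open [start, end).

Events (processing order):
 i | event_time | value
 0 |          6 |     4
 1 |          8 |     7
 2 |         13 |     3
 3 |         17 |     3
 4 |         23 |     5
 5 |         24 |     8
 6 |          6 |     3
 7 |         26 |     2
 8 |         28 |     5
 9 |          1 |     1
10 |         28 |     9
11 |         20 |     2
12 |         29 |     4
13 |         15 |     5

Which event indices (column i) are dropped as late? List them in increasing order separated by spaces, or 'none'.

6 9 11 13

i=0 t=6 v=4: → [6,11); WM=3
i=1 t=8 v=7: → [6,13); WM=5
i=2 t=13 v=3: → [13,18); WM=10
i=3 t=17 v=3: → [13,22); WM=14
i=4 t=23 v=5: → [23,28); WM=20
i=5 t=24 v=8: → [23,29); WM=21
i=6 t=6 v=3: DROP (t<21-4); WM=21
i=7 t=26 v=2: → [23,31); WM=23
i=8 t=28 v=5: → [23,33); WM=25
i=9 t=1 v=1: DROP (t<25-4); WM=25
i=10 t=28 v=9: → [23,33); WM=25
i=11 t=20 v=2: DROP (t<25-4); WM=25
i=12 t=29 v=4: → [23,34); WM=26
i=13 t=15 v=5: DROP (t<26-4); WM=26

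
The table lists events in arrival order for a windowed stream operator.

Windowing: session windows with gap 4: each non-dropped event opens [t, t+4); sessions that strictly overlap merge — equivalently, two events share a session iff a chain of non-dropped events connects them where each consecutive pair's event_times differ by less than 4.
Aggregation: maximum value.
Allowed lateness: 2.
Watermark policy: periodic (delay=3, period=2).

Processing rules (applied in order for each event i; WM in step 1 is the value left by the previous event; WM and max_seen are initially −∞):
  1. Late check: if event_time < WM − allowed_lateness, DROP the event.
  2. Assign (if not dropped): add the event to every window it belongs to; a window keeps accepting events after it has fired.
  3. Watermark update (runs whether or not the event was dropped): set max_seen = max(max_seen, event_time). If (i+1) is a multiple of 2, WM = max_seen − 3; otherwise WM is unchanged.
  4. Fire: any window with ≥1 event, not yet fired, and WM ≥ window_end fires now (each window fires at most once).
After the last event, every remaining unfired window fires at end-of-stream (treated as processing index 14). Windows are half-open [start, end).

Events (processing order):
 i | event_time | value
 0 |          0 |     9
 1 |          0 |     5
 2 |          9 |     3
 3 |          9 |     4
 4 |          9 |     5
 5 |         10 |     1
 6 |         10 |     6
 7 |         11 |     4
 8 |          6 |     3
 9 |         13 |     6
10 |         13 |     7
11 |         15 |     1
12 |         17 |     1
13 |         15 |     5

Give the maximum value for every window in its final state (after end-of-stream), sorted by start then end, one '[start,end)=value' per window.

[0,4)=9 [6,21)=7

i=0 t=0 v=9: → [0,4); WM=−∞
i=1 t=0 v=5: → [0,4); WM=-3
i=2 t=9 v=3: → [9,13); WM=-3
i=3 t=9 v=4: → [9,13); WM=6
i=4 t=9 v=5: → [9,13); WM=6
i=5 t=10 v=1: → [9,14); WM=7
i=6 t=10 v=6: → [9,14); WM=7
i=7 t=11 v=4: → [9,15); WM=8
i=8 t=6 v=3: → [6,15); WM=8
i=9 t=13 v=6: → [6,17); WM=10
i=10 t=13 v=7: → [6,17); WM=10
i=11 t=15 v=1: → [6,19); WM=12
i=12 t=17 v=1: → [6,21); WM=12
i=13 t=15 v=5: → [6,21); WM=14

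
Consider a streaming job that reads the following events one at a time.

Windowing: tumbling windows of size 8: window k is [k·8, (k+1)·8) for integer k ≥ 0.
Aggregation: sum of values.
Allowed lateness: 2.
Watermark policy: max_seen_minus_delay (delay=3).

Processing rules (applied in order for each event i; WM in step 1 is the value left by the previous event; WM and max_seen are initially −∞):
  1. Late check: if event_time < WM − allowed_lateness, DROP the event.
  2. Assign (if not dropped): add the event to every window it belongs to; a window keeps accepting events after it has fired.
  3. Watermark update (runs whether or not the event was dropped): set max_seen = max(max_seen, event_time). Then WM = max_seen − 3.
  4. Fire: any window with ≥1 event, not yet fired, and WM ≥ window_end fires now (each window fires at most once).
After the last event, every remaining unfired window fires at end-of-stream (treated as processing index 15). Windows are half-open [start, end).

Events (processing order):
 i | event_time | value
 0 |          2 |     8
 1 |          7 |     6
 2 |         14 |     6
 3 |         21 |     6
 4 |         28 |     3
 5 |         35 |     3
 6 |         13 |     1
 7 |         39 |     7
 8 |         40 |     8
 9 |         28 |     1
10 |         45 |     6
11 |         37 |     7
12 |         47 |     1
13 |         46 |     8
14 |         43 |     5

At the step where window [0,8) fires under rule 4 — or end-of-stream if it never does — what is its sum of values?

14

i=0 t=2 v=8: → [0,8); WM=-1
i=1 t=7 v=6: → [0,8); WM=4
i=2 t=14 v=6: → [8,16); WM=11; [0,8) fires=14
i=3 t=21 v=6: → [16,24); WM=18; [8,16) fires=6
i=4 t=28 v=3: → [24,32); WM=25; [16,24) fires=6
i=5 t=35 v=3: → [32,40); WM=32; [24,32) fires=3
i=6 t=13 v=1: DROP (t<32-2); WM=32
i=7 t=39 v=7: → [32,40); WM=36
i=8 t=40 v=8: → [40,48); WM=37
i=9 t=28 v=1: DROP (t<37-2); WM=37
i=10 t=45 v=6: → [40,48); WM=42; [32,40) fires=10
i=11 t=37 v=7: DROP (t<42-2); WM=42
i=12 t=47 v=1: → [40,48); WM=44
i=13 t=46 v=8: → [40,48); WM=44
i=14 t=43 v=5: → [40,48); WM=44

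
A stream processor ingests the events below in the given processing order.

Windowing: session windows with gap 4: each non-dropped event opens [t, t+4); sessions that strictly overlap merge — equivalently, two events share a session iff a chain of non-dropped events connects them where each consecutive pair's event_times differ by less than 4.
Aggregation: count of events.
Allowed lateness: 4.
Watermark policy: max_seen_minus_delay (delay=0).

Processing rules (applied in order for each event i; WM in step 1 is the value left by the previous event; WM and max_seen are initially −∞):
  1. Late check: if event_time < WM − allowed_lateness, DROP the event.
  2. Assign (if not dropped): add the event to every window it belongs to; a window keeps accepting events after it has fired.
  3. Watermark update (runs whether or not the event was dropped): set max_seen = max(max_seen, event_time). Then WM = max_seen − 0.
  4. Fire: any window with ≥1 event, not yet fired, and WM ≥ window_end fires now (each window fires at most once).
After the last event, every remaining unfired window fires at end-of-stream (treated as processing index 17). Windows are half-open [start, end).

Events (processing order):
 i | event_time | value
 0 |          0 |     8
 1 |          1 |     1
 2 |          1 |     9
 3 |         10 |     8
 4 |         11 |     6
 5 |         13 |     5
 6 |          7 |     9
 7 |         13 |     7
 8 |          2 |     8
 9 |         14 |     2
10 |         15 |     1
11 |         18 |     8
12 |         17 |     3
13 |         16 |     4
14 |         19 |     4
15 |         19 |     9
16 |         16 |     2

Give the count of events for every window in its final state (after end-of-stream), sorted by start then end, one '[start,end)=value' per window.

i=0 t=0 v=8: → [0,4); WM=0
i=1 t=1 v=1: → [0,5); WM=1
i=2 t=1 v=9: → [0,5); WM=1
i=3 t=10 v=8: → [10,14); WM=10
i=4 t=11 v=6: → [10,15); WM=11
i=5 t=13 v=5: → [10,17); WM=13
i=6 t=7 v=9: DROP (t<13-4); WM=13
i=7 t=13 v=7: → [10,17); WM=13
i=8 t=2 v=8: DROP (t<13-4); WM=13
i=9 t=14 v=2: → [10,18); WM=14
i=10 t=15 v=1: → [10,19); WM=15
i=11 t=18 v=8: → [10,22); WM=18
i=12 t=17 v=3: → [10,22); WM=18
i=13 t=16 v=4: → [10,22); WM=18
i=14 t=19 v=4: → [10,23); WM=19
i=15 t=19 v=9: → [10,23); WM=19
i=16 t=16 v=2: → [10,23); WM=19

[0,5)=3 [10,23)=12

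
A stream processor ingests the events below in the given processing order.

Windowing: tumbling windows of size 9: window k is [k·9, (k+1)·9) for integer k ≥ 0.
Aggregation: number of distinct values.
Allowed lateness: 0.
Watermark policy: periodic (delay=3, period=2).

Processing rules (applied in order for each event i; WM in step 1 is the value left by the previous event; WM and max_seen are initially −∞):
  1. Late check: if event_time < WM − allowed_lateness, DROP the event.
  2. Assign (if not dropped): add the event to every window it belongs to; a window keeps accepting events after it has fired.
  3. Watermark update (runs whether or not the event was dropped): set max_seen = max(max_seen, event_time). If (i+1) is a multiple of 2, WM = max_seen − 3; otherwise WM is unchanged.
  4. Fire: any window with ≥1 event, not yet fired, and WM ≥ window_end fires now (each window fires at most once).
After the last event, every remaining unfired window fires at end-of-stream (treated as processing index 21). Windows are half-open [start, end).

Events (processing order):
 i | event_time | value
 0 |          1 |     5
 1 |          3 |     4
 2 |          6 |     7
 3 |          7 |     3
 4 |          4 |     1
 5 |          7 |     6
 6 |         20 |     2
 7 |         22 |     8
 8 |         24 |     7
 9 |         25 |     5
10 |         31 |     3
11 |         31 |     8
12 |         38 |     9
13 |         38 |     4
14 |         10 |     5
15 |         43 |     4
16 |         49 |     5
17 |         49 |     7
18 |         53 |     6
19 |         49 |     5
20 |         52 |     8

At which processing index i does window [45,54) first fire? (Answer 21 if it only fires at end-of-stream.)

i=0 t=1 v=5: → [0,9); WM=−∞
i=1 t=3 v=4: → [0,9); WM=0
i=2 t=6 v=7: → [0,9); WM=0
i=3 t=7 v=3: → [0,9); WM=4
i=4 t=4 v=1: → [0,9); WM=4
i=5 t=7 v=6: → [0,9); WM=4
i=6 t=20 v=2: → [18,27); WM=4
i=7 t=22 v=8: → [18,27); WM=19; [0,9) fires=6
i=8 t=24 v=7: → [18,27); WM=19
i=9 t=25 v=5: → [18,27); WM=22
i=10 t=31 v=3: → [27,36); WM=22
i=11 t=31 v=8: → [27,36); WM=28; [18,27) fires=4
i=12 t=38 v=9: → [36,45); WM=28
i=13 t=38 v=4: → [36,45); WM=35
i=14 t=10 v=5: DROP (t<35-0); WM=35
i=15 t=43 v=4: → [36,45); WM=40; [27,36) fires=2
i=16 t=49 v=5: → [45,54); WM=40
i=17 t=49 v=7: → [45,54); WM=46; [36,45) fires=2
i=18 t=53 v=6: → [45,54); WM=46
i=19 t=49 v=5: → [45,54); WM=50
i=20 t=52 v=8: → [45,54); WM=50

21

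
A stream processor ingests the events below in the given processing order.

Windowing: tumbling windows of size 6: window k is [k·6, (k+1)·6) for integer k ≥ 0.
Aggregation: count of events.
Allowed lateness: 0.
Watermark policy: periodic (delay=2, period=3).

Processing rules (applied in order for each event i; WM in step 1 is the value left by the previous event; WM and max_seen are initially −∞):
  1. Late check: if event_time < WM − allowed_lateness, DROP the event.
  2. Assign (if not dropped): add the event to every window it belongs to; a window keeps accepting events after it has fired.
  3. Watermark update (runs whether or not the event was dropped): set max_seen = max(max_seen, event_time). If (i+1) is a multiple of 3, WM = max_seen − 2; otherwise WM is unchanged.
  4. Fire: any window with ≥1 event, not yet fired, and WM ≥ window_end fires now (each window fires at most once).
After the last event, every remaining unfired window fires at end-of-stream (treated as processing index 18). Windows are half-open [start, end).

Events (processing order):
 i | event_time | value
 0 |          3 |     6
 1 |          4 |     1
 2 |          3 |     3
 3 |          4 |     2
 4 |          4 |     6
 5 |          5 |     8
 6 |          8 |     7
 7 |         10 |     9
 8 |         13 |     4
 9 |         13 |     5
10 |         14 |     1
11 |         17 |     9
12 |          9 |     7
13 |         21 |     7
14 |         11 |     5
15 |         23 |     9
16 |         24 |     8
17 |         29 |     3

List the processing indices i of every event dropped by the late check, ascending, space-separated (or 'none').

i=0 t=3 v=6: → [0,6); WM=−∞
i=1 t=4 v=1: → [0,6); WM=−∞
i=2 t=3 v=3: → [0,6); WM=2
i=3 t=4 v=2: → [0,6); WM=2
i=4 t=4 v=6: → [0,6); WM=2
i=5 t=5 v=8: → [0,6); WM=3
i=6 t=8 v=7: → [6,12); WM=3
i=7 t=10 v=9: → [6,12); WM=3
i=8 t=13 v=4: → [12,18); WM=11; [0,6) fires=6
i=9 t=13 v=5: → [12,18); WM=11
i=10 t=14 v=1: → [12,18); WM=11
i=11 t=17 v=9: → [12,18); WM=15; [6,12) fires=2
i=12 t=9 v=7: DROP (t<15-0); WM=15
i=13 t=21 v=7: → [18,24); WM=15
i=14 t=11 v=5: DROP (t<15-0); WM=19; [12,18) fires=4
i=15 t=23 v=9: → [18,24); WM=19
i=16 t=24 v=8: → [24,30); WM=19
i=17 t=29 v=3: → [24,30); WM=27; [18,24) fires=2

12 14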